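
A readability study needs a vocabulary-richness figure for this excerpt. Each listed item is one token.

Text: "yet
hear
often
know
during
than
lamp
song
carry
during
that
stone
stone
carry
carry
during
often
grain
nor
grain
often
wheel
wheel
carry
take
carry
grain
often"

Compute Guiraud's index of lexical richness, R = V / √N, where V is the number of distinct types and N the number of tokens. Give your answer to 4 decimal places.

2.8347

N = 28, V = 15.
√N = 5.291503
R = 15 / 5.291503 = 2.8347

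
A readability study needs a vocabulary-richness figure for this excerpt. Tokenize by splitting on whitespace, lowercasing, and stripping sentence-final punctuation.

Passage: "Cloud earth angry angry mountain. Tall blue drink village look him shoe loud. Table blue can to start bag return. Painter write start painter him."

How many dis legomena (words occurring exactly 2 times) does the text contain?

Frequencies: angry:2, blue:2, him:2, start:2, painter:2, cloud:1, earth:1, mountain:1, tall:1, drink:1, village:1, look:1, shoe:1, loud:1, table:1, can:1, to:1, bag:1, return:1, write:1
Words with frequency 2: angry, blue, him, painter, start

5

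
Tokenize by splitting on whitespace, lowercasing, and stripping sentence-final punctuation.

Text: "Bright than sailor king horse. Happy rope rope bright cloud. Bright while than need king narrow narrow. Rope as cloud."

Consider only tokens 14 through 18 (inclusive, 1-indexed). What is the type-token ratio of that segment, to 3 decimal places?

Segment tokens 14–18: need, king, narrow, narrow, rope
Segment N = 5, segment V = 4.
TTR = 4 / 5 = 0.800

0.800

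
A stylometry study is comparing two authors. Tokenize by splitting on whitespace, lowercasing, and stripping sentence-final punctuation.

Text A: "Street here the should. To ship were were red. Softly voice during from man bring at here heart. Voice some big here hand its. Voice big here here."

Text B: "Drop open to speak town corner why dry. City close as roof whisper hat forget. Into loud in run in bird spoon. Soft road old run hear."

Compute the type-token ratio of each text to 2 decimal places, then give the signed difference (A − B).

-0.22

TTR(A) = 20/28 = 0.71
TTR(B) = 25/27 = 0.93
Difference = 0.71 − 0.93 = -0.22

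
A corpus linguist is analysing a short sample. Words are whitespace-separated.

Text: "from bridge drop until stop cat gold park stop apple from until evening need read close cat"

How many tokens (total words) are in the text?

Tokens: from, bridge, drop, until, stop, cat, gold, park, stop, apple, from, until, evening, need, read, close, cat
N = 17

17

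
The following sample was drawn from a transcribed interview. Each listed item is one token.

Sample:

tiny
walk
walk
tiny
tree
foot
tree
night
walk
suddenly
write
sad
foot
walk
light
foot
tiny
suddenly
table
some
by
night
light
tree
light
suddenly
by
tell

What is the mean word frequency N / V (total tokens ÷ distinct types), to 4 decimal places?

2.1538

N = 28 tokens, V = 13 types.
Mean frequency = N / V = 28 / 13 = 2.1538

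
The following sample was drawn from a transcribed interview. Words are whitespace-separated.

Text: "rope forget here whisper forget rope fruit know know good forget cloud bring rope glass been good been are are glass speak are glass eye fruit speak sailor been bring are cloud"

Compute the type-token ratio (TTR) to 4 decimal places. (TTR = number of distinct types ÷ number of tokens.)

N = 32 tokens, V = 15 types.
TTR = V / N = 15 / 32 = 0.4688

0.4688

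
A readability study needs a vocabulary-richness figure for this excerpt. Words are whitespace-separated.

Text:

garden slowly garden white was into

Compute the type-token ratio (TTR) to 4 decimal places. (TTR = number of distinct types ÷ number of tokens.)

0.8333

N = 6 tokens, V = 5 types.
TTR = V / N = 5 / 6 = 0.8333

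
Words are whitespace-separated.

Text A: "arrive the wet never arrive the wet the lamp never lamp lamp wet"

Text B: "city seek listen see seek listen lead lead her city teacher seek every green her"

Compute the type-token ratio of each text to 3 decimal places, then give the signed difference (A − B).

TTR(A) = 5/13 = 0.385
TTR(B) = 9/15 = 0.600
Difference = 0.385 − 0.600 = -0.215

-0.215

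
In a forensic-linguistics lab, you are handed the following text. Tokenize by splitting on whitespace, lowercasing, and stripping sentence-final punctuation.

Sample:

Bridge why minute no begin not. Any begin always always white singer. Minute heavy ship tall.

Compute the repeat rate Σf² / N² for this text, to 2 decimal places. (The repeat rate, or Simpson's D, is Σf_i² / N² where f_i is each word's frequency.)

Frequencies: minute:2, begin:2, always:2, bridge:1, why:1, no:1, not:1, any:1, white:1, singer:1, heavy:1, ship:1, tall:1
Σf² = 22; N² = 256
Repeat rate = 22 / 256 = 0.09

0.09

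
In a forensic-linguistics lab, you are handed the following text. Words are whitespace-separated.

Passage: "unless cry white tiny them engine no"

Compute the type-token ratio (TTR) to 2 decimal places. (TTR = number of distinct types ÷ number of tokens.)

N = 7 tokens, V = 7 types.
TTR = V / N = 7 / 7 = 1.00

1.00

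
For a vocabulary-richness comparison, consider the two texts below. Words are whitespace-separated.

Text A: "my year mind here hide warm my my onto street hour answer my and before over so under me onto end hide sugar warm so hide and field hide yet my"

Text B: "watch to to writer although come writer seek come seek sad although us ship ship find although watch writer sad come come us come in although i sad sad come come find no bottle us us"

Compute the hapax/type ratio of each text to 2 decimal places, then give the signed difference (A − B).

A: hapax=14, V=20, ratio=0.70
B: hapax=4, V=14, ratio=0.29
Difference = 0.70 − 0.29 = 0.41

0.41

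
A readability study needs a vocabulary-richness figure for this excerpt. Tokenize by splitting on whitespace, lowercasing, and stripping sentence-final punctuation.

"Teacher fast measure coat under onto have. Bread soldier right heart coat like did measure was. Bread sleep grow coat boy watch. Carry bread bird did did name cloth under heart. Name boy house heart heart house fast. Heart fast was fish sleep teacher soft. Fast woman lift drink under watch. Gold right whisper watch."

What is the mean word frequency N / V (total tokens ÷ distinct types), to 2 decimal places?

N = 55 tokens, V = 30 types.
Mean frequency = N / V = 55 / 30 = 1.83

1.83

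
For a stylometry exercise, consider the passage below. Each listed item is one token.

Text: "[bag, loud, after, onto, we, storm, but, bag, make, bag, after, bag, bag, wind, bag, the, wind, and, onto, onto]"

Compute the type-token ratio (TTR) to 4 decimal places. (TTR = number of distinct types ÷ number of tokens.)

0.5500

N = 20 tokens, V = 11 types.
TTR = V / N = 11 / 20 = 0.5500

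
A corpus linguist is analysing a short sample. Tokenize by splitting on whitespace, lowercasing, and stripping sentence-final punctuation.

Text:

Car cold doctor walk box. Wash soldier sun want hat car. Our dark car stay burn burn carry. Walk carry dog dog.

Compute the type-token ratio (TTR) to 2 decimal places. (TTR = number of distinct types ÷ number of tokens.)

0.73

N = 22 tokens, V = 16 types.
TTR = V / N = 16 / 22 = 0.73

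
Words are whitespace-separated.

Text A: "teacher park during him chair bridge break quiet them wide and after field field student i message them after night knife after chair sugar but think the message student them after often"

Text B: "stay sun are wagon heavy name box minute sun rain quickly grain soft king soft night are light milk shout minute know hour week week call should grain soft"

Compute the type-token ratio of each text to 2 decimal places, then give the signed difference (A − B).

-0.04

TTR(A) = 23/32 = 0.72
TTR(B) = 22/29 = 0.76
Difference = 0.72 − 0.76 = -0.04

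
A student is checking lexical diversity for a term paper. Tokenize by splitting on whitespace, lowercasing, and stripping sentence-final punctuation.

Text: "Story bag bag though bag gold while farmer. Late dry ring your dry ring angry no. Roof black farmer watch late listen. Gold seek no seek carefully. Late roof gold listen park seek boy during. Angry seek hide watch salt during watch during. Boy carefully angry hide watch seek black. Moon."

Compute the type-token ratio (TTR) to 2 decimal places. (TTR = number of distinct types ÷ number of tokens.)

N = 51 tokens, V = 24 types.
TTR = V / N = 24 / 51 = 0.47

0.47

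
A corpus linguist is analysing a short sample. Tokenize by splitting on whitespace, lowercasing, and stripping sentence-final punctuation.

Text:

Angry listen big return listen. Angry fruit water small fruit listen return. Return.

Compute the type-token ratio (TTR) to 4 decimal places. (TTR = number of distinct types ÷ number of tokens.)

0.5385

N = 13 tokens, V = 7 types.
TTR = V / N = 7 / 13 = 0.5385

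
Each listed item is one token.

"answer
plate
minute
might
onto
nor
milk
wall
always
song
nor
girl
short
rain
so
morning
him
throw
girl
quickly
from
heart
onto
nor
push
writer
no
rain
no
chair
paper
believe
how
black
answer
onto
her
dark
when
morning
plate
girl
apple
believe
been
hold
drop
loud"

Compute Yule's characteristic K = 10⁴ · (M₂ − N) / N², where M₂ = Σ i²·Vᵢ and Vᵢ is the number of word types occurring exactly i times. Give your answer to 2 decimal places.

Frequencies: onto:3, nor:3, girl:3, answer:2, plate:2, rain:2, morning:2, no:2, believe:2, minute:1, might:1, milk:1, wall:1, always:1, song:1, short:1, so:1, him:1, throw:1, quickly:1, … (16 more, each freq 1)
N = 48. Frequency spectrum: V_1=27, V_2=6, V_3=3
M₂ = 1²·27 + 2²·6 + 3²·3 = 78
K = 10000 × (78 − 48) / 48² = 130.21

130.21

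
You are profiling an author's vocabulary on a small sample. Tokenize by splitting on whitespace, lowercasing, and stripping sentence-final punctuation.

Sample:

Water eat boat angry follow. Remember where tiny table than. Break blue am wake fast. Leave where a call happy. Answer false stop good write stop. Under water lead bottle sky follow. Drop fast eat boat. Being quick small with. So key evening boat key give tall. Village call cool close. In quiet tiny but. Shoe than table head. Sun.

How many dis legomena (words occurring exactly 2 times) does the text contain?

11

Frequencies: boat:3, water:2, eat:2, follow:2, where:2, tiny:2, table:2, than:2, fast:2, call:2, stop:2, key:2, angry:1, remember:1, break:1, blue:1, am:1, wake:1, leave:1, a:1, … (27 more, each freq 1)
Words with frequency 2: call, eat, fast, follow, key, stop, table, than, tiny, water, where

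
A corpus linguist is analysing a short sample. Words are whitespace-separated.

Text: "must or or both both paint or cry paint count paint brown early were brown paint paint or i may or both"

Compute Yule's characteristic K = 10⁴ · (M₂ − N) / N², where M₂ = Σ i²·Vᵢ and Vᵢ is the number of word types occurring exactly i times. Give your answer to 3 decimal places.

Frequencies: or:5, paint:5, both:3, brown:2, must:1, cry:1, count:1, early:1, were:1, i:1, may:1
N = 22. Frequency spectrum: V_1=7, V_2=1, V_3=1, V_5=2
M₂ = 1²·7 + 2²·1 + 3²·1 + 5²·2 = 70
K = 10000 × (70 − 22) / 22² = 991.736

991.736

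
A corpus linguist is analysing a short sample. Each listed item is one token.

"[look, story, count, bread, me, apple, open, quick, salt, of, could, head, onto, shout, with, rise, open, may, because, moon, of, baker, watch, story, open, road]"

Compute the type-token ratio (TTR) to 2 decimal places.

N = 26 tokens, V = 22 types.
TTR = V / N = 22 / 26 = 0.85

0.85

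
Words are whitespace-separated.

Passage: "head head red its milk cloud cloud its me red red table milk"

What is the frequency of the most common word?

Frequencies: red:3, head:2, its:2, milk:2, cloud:2, me:1, table:1
Most common: 'red' with frequency 3.

3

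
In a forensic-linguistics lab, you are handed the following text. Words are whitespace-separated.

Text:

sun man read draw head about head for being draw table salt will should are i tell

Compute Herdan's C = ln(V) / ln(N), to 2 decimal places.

N = 17, V = 15.
ln(V) = 2.708050, ln(N) = 2.833213
C = 2.708050 / 2.833213 = 0.96

0.96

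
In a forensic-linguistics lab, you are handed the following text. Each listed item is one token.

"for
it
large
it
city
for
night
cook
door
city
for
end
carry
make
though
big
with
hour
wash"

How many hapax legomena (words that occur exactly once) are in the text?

Frequencies: for:3, it:2, city:2, large:1, night:1, cook:1, door:1, end:1, carry:1, make:1, though:1, big:1, with:1, hour:1, wash:1
Hapax (freq=1): big, carry, cook, door, end, hour, large, make, night, though, wash, with

12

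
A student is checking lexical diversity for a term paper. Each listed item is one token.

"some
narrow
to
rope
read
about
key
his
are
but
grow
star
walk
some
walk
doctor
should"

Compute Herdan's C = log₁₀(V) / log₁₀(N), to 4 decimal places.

N = 17, V = 15.
log₁₀(V) = 1.176091, log₁₀(N) = 1.230449
C = 1.176091 / 1.230449 = 0.9558

0.9558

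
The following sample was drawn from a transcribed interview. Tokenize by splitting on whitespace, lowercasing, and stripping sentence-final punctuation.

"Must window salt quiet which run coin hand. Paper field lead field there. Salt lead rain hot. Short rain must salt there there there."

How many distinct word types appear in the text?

Distinct types: {coin, field, hand, hot, lead, must, paper, quiet, rain, run, salt, short, there, which, window}
V = 15

15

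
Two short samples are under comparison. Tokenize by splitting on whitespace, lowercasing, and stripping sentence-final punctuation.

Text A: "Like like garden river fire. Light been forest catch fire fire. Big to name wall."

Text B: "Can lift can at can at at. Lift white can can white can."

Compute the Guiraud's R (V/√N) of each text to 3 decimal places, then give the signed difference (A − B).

A: V=12, N=15, R=3.098
B: V=4, N=13, R=1.109
Difference = 3.098 − 1.109 = 1.989

1.989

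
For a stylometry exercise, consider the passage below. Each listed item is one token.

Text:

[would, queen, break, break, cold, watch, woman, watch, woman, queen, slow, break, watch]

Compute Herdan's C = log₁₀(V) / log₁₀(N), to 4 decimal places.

0.7587

N = 13, V = 7.
log₁₀(V) = 0.845098, log₁₀(N) = 1.113943
C = 0.845098 / 1.113943 = 0.7587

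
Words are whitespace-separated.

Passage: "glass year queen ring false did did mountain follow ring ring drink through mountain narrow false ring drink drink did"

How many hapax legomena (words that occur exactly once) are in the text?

6

Frequencies: ring:4, did:3, drink:3, false:2, mountain:2, glass:1, year:1, queen:1, follow:1, through:1, narrow:1
Hapax (freq=1): follow, glass, narrow, queen, through, year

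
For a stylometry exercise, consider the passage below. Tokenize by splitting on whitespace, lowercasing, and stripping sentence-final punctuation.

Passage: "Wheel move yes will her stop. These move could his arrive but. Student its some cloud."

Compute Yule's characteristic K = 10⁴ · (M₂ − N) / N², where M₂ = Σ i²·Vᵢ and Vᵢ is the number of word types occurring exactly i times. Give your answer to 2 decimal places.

78.13

Frequencies: move:2, wheel:1, yes:1, will:1, her:1, stop:1, these:1, could:1, his:1, arrive:1, but:1, student:1, its:1, some:1, cloud:1
N = 16. Frequency spectrum: V_1=14, V_2=1
M₂ = 1²·14 + 2²·1 = 18
K = 10000 × (18 − 16) / 16² = 78.13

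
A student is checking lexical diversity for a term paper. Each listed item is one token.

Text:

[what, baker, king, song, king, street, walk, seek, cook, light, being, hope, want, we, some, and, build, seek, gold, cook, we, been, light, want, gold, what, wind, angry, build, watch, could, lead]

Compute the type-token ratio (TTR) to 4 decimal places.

0.7188

N = 32 tokens, V = 23 types.
TTR = V / N = 23 / 32 = 0.7188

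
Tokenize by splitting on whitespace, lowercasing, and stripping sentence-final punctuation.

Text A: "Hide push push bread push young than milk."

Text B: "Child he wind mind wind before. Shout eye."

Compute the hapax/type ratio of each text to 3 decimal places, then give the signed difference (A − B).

A: hapax=5, V=6, ratio=0.833
B: hapax=6, V=7, ratio=0.857
Difference = 0.833 − 0.857 = -0.024

-0.024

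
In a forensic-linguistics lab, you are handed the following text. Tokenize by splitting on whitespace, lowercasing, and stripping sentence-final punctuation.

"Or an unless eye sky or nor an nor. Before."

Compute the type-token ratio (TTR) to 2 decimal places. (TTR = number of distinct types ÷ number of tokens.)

N = 10 tokens, V = 7 types.
TTR = V / N = 7 / 10 = 0.70

0.70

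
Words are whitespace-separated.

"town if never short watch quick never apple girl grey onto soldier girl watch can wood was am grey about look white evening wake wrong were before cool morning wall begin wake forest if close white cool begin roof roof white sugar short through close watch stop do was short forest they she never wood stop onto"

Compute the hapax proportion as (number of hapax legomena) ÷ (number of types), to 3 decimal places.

0.528

Frequencies: never:3, short:3, watch:3, white:3, if:2, girl:2, grey:2, onto:2, wood:2, was:2, wake:2, cool:2, begin:2, forest:2, close:2, roof:2, stop:2, town:1, quick:1, apple:1, … (16 more, each freq 1)
Hapax count = 19; type count = 36.
Ratio = 19 / 36 = 0.528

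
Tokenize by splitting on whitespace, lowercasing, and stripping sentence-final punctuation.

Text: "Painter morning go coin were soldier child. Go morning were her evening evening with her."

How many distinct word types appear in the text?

10

Distinct types: {child, coin, evening, go, her, morning, painter, soldier, were, with}
V = 10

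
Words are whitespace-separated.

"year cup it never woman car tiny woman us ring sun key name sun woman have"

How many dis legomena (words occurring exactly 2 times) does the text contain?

Frequencies: woman:3, sun:2, year:1, cup:1, it:1, never:1, car:1, tiny:1, us:1, ring:1, key:1, name:1, have:1
Words with frequency 2: sun

1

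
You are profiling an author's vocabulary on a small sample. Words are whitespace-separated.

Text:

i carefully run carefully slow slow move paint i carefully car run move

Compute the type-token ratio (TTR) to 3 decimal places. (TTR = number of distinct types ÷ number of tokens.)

N = 13 tokens, V = 7 types.
TTR = V / N = 7 / 13 = 0.538

0.538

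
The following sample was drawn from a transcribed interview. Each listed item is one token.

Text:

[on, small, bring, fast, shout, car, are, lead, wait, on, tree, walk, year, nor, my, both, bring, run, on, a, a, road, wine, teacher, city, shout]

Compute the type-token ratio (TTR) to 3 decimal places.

N = 26 tokens, V = 21 types.
TTR = V / N = 21 / 26 = 0.808

0.808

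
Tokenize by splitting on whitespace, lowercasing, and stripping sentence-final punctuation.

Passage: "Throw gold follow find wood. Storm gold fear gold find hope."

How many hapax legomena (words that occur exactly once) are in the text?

6

Frequencies: gold:3, find:2, throw:1, follow:1, wood:1, storm:1, fear:1, hope:1
Hapax (freq=1): fear, follow, hope, storm, throw, wood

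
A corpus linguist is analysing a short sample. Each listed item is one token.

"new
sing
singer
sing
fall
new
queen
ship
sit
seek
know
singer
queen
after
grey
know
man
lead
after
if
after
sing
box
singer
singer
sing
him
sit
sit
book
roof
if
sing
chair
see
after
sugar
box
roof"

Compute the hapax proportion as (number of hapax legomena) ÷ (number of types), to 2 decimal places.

Frequencies: sing:5, singer:4, after:4, sit:3, new:2, queen:2, know:2, if:2, box:2, roof:2, fall:1, ship:1, seek:1, grey:1, man:1, lead:1, him:1, book:1, chair:1, see:1, … (1 more, each freq 1)
Hapax count = 11; type count = 21.
Ratio = 11 / 21 = 0.52

0.52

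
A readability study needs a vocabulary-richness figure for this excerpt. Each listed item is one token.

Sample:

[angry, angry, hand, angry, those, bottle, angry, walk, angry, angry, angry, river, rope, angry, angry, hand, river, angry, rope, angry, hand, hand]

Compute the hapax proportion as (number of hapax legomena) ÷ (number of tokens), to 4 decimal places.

0.1364

Frequencies: angry:11, hand:4, river:2, rope:2, those:1, bottle:1, walk:1
Hapax count = 3; token count = 22.
Ratio = 3 / 22 = 0.1364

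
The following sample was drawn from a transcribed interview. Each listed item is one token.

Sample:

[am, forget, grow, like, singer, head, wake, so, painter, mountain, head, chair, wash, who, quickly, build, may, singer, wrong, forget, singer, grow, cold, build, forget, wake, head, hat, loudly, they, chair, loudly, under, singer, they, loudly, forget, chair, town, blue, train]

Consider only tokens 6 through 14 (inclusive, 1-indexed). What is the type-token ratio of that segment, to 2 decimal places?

0.89

Segment tokens 6–14: head, wake, so, painter, mountain, head, chair, wash, who
Segment N = 9, segment V = 8.
TTR = 8 / 9 = 0.89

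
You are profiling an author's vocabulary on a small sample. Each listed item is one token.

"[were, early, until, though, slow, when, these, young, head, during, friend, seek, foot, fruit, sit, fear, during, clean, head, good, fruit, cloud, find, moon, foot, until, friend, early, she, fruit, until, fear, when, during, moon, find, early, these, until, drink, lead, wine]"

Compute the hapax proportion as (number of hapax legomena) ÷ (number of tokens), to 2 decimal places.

Frequencies: until:4, early:3, during:3, fruit:3, when:2, these:2, head:2, friend:2, foot:2, fear:2, find:2, moon:2, were:1, though:1, slow:1, young:1, seek:1, sit:1, clean:1, good:1, … (5 more, each freq 1)
Hapax count = 13; token count = 42.
Ratio = 13 / 42 = 0.31

0.31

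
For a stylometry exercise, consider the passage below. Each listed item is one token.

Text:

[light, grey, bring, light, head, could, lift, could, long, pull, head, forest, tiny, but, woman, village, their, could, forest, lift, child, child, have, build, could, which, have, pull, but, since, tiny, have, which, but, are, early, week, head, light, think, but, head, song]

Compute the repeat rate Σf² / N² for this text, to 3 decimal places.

Frequencies: head:4, could:4, but:4, light:3, have:3, lift:2, pull:2, forest:2, tiny:2, child:2, which:2, grey:1, bring:1, long:1, woman:1, village:1, their:1, build:1, since:1, are:1, … (4 more, each freq 1)
Σf² = 103; N² = 1849
Repeat rate = 103 / 1849 = 0.056

0.056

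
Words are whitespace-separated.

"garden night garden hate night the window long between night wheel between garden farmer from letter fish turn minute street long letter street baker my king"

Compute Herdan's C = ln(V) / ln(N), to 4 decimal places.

0.8871

N = 26, V = 18.
ln(V) = 2.890372, ln(N) = 3.258097
C = 2.890372 / 3.258097 = 0.8871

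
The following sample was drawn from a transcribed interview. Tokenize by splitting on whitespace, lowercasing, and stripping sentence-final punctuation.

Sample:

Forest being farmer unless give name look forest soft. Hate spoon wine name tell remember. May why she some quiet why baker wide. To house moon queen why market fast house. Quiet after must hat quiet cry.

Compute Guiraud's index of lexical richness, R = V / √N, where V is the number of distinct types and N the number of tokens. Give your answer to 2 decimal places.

4.93

N = 37, V = 30.
√N = 6.082763
R = 30 / 6.082763 = 4.93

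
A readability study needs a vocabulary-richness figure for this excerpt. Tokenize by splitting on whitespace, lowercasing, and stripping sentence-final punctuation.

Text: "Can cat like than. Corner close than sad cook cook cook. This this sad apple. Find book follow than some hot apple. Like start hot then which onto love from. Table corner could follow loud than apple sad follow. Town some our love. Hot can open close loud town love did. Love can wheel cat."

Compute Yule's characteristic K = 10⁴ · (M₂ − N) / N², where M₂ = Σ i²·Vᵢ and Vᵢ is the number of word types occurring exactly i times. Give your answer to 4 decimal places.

251.2397

Frequencies: than:4, love:4, can:3, sad:3, cook:3, apple:3, follow:3, hot:3, cat:2, like:2, corner:2, close:2, this:2, some:2, loud:2, town:2, find:1, book:1, start:1, then:1, … (9 more, each freq 1)
N = 55. Frequency spectrum: V_1=13, V_2=8, V_3=6, V_4=2
M₂ = 1²·13 + 2²·8 + 3²·6 + 4²·2 = 131
K = 10000 × (131 − 55) / 55² = 251.2397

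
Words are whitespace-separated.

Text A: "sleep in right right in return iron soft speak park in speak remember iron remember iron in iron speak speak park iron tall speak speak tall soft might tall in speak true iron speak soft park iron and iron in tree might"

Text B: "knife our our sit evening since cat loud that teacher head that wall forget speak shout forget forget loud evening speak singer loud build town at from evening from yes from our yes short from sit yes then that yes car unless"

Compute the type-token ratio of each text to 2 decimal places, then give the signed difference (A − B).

TTR(A) = 14/42 = 0.33
TTR(B) = 24/42 = 0.57
Difference = 0.33 − 0.57 = -0.24

-0.24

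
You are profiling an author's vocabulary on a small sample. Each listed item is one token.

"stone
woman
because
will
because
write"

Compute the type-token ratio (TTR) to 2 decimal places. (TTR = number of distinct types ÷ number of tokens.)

N = 6 tokens, V = 5 types.
TTR = V / N = 5 / 6 = 0.83

0.83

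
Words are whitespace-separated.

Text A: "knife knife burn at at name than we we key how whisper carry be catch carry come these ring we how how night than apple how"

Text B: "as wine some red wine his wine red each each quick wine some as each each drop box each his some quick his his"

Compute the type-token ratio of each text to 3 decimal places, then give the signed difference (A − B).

0.279

TTR(A) = 17/26 = 0.654
TTR(B) = 9/24 = 0.375
Difference = 0.654 − 0.375 = 0.279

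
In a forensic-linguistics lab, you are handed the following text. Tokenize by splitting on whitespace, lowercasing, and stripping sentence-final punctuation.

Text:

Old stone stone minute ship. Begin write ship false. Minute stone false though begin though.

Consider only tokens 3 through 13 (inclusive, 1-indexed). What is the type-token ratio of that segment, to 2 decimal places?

Segment tokens 3–13: stone, minute, ship, begin, write, ship, false, minute, stone, false, though
Segment N = 11, segment V = 7.
TTR = 7 / 11 = 0.64

0.64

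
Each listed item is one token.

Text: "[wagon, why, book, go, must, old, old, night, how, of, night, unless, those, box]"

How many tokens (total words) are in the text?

14

Tokens: wagon, why, book, go, must, old, old, night, how, of, night, unless, those, box
N = 14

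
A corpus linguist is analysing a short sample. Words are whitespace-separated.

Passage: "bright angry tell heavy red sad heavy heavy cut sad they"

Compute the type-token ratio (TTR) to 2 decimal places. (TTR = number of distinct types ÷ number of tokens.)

0.73

N = 11 tokens, V = 8 types.
TTR = V / N = 8 / 11 = 0.73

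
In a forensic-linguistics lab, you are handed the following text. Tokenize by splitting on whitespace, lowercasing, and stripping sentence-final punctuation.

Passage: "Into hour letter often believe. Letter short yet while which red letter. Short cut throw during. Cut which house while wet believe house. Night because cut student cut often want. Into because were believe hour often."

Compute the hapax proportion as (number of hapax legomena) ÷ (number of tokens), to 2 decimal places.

Frequencies: cut:4, letter:3, often:3, believe:3, into:2, hour:2, short:2, while:2, which:2, house:2, because:2, yet:1, red:1, throw:1, during:1, wet:1, night:1, student:1, want:1, were:1
Hapax count = 9; token count = 36.
Ratio = 9 / 36 = 0.25

0.25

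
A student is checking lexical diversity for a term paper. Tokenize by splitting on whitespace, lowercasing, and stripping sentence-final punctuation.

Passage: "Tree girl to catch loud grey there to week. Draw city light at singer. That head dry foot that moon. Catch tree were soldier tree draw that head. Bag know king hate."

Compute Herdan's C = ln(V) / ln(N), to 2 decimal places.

0.92

N = 32, V = 24.
ln(V) = 3.178054, ln(N) = 3.465736
C = 3.178054 / 3.465736 = 0.92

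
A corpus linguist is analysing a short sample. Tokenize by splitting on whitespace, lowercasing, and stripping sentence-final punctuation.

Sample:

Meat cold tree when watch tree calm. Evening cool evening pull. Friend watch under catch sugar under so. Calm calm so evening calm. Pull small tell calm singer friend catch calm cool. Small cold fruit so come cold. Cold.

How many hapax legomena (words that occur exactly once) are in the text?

Frequencies: calm:6, cold:4, evening:3, so:3, tree:2, watch:2, cool:2, pull:2, friend:2, under:2, catch:2, small:2, meat:1, when:1, sugar:1, tell:1, singer:1, fruit:1, come:1
Hapax (freq=1): come, fruit, meat, singer, sugar, tell, when

7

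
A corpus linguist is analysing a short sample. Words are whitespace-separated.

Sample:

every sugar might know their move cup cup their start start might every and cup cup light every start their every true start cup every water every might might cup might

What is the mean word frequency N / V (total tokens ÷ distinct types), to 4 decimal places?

2.5833

N = 31 tokens, V = 12 types.
Mean frequency = N / V = 31 / 12 = 2.5833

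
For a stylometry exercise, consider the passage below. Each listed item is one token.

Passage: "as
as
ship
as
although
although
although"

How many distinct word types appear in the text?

3

Distinct types: {although, as, ship}
V = 3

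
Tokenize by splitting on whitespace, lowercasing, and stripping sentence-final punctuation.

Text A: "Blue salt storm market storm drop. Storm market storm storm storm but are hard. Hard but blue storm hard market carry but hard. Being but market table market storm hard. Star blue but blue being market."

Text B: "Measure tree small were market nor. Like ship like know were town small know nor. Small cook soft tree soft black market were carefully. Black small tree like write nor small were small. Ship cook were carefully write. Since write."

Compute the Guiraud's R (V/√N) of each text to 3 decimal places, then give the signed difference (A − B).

A: V=12, N=36, R=2.000
B: V=16, N=40, R=2.530
Difference = 2.000 − 2.530 = -0.530

-0.530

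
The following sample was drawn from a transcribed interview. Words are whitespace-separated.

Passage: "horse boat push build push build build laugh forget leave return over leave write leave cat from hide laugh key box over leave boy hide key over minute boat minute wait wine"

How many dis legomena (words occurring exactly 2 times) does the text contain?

6

Frequencies: leave:4, build:3, over:3, boat:2, push:2, laugh:2, hide:2, key:2, minute:2, horse:1, forget:1, return:1, write:1, cat:1, from:1, box:1, boy:1, wait:1, wine:1
Words with frequency 2: boat, hide, key, laugh, minute, push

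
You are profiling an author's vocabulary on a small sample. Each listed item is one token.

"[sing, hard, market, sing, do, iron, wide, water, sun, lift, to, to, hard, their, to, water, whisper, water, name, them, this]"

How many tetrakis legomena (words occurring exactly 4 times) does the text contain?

Frequencies: water:3, to:3, sing:2, hard:2, market:1, do:1, iron:1, wide:1, sun:1, lift:1, their:1, whisper:1, name:1, them:1, this:1
Words with frequency 4: (none)

0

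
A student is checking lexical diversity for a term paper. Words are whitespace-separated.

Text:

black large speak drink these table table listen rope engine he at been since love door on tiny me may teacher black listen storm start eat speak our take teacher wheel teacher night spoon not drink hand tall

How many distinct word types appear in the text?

Distinct types: {at, been, black, door, drink, eat, engine, hand, he, large, listen, love, may, me, night, not, on, our, rope, since, speak, spoon, start, storm, table, take, tall, teacher, these, tiny, wheel}
V = 31

31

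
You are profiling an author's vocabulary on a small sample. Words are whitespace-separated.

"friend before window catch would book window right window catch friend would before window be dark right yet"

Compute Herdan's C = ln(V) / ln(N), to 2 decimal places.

N = 18, V = 10.
ln(V) = 2.302585, ln(N) = 2.890372
C = 2.302585 / 2.890372 = 0.80

0.80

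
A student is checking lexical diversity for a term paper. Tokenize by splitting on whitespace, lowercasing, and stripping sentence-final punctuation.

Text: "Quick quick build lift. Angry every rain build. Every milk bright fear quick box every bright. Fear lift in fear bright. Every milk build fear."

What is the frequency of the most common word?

4

Frequencies: every:4, fear:4, quick:3, build:3, bright:3, lift:2, milk:2, angry:1, rain:1, box:1, in:1
Most common: 'every' with frequency 4.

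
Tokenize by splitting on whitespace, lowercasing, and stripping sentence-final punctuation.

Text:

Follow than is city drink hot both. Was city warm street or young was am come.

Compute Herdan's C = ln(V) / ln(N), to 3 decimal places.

N = 16, V = 14.
ln(V) = 2.639057, ln(N) = 2.772589
C = 2.639057 / 2.772589 = 0.952

0.952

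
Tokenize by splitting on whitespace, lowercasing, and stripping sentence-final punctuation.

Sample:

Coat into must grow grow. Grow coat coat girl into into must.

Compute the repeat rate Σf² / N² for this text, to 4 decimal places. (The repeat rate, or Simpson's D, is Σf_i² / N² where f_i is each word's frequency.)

0.2222

Frequencies: coat:3, into:3, grow:3, must:2, girl:1
Σf² = 32; N² = 144
Repeat rate = 32 / 144 = 0.2222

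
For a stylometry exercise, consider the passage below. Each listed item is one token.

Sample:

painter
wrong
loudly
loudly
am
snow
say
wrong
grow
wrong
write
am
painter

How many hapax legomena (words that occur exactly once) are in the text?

4

Frequencies: wrong:3, painter:2, loudly:2, am:2, snow:1, say:1, grow:1, write:1
Hapax (freq=1): grow, say, snow, write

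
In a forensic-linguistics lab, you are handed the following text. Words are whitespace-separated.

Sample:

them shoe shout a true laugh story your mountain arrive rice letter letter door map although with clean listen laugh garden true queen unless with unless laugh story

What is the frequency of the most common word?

3

Frequencies: laugh:3, true:2, story:2, letter:2, with:2, unless:2, them:1, shoe:1, shout:1, a:1, your:1, mountain:1, arrive:1, rice:1, door:1, map:1, although:1, clean:1, listen:1, garden:1, … (1 more, each freq 1)
Most common: 'laugh' with frequency 3.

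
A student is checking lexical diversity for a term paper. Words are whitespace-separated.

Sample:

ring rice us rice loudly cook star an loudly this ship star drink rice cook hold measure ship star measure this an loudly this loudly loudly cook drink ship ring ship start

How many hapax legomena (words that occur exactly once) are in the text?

Frequencies: loudly:5, ship:4, rice:3, cook:3, star:3, this:3, ring:2, an:2, drink:2, measure:2, us:1, hold:1, start:1
Hapax (freq=1): hold, start, us

3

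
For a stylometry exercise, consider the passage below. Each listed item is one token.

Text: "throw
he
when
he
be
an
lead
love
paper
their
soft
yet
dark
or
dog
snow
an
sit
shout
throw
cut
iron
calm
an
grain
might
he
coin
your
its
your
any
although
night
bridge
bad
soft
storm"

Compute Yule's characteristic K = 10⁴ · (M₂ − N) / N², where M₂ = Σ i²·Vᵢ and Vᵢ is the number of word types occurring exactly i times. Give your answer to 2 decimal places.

124.65

Frequencies: he:3, an:3, throw:2, soft:2, your:2, when:1, be:1, lead:1, love:1, paper:1, their:1, yet:1, dark:1, or:1, dog:1, snow:1, sit:1, shout:1, cut:1, iron:1, … (11 more, each freq 1)
N = 38. Frequency spectrum: V_1=26, V_2=3, V_3=2
M₂ = 1²·26 + 2²·3 + 3²·2 = 56
K = 10000 × (56 − 38) / 38² = 124.65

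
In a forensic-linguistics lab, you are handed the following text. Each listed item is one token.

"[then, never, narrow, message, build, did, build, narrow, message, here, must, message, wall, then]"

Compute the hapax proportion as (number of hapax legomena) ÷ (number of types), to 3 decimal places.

0.556

Frequencies: message:3, then:2, narrow:2, build:2, never:1, did:1, here:1, must:1, wall:1
Hapax count = 5; type count = 9.
Ratio = 5 / 9 = 0.556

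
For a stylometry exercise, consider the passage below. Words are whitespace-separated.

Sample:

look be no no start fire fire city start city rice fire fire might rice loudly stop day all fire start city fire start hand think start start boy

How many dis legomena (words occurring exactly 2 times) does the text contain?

2

Frequencies: start:6, fire:6, city:3, no:2, rice:2, look:1, be:1, might:1, loudly:1, stop:1, day:1, all:1, hand:1, think:1, boy:1
Words with frequency 2: no, rice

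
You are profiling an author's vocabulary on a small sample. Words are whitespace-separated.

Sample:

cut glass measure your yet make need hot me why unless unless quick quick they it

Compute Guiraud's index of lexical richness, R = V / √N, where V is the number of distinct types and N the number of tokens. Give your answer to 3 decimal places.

3.500

N = 16, V = 14.
√N = 4.000000
R = 14 / 4.000000 = 3.500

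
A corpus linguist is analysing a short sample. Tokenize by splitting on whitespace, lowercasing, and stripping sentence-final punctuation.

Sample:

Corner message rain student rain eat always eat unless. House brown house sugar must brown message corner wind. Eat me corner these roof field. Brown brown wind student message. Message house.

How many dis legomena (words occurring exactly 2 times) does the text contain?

3

Frequencies: message:4, brown:4, corner:3, eat:3, house:3, rain:2, student:2, wind:2, always:1, unless:1, sugar:1, must:1, me:1, these:1, roof:1, field:1
Words with frequency 2: rain, student, wind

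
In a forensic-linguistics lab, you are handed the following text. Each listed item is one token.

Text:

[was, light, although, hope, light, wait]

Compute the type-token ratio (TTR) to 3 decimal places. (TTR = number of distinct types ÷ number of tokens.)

0.833

N = 6 tokens, V = 5 types.
TTR = V / N = 5 / 6 = 0.833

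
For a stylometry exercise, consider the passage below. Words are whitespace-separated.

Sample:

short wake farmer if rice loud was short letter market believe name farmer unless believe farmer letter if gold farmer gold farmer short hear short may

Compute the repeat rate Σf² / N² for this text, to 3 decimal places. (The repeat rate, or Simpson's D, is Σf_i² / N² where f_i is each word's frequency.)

0.098

Frequencies: farmer:5, short:4, if:2, letter:2, believe:2, gold:2, wake:1, rice:1, loud:1, was:1, market:1, name:1, unless:1, hear:1, may:1
Σf² = 66; N² = 676
Repeat rate = 66 / 676 = 0.098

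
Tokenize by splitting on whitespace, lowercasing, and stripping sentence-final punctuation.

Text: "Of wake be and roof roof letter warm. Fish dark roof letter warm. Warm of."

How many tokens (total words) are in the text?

Tokens: of, wake, be, and, roof, roof, letter, warm, fish, dark, roof, letter, warm, warm, of
N = 15

15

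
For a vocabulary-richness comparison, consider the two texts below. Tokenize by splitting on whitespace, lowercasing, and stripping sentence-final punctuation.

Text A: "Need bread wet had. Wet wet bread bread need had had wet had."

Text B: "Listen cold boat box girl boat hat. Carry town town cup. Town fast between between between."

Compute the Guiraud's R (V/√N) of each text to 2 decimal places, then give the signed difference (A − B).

-1.64

A: V=4, N=13, R=1.11
B: V=11, N=16, R=2.75
Difference = 1.11 − 2.75 = -1.64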